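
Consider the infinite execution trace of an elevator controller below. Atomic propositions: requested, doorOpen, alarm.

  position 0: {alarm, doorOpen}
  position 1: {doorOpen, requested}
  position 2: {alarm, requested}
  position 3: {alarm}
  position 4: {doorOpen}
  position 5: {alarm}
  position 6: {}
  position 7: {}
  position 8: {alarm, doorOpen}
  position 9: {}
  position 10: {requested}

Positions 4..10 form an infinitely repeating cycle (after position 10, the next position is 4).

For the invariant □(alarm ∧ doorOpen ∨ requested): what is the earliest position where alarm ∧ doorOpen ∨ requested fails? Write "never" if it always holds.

Check alarm ∧ doorOpen ∨ requested at each position in order: 0 ✓, 1 ✓, 2 ✓.
At position 3 the labels are {alarm}, so alarm ∧ doorOpen ∨ requested is false there. This is the first violation.

3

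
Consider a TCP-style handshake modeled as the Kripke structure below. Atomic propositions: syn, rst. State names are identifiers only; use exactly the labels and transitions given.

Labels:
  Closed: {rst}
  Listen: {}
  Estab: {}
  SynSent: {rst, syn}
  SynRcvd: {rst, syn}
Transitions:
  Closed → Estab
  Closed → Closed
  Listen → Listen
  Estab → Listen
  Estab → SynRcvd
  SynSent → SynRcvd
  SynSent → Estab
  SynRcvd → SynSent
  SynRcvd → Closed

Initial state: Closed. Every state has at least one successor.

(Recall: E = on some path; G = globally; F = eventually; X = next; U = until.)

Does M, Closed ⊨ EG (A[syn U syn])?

States satisfying A[syn U syn]: {SynSent, SynRcvd}.
States satisfying EG (A[syn U syn]): {SynSent, SynRcvd}.
No suitable path/successor from Closed witnesses the formula.
Closed ∉ Sat(EG (A[syn U syn])).

Does not hold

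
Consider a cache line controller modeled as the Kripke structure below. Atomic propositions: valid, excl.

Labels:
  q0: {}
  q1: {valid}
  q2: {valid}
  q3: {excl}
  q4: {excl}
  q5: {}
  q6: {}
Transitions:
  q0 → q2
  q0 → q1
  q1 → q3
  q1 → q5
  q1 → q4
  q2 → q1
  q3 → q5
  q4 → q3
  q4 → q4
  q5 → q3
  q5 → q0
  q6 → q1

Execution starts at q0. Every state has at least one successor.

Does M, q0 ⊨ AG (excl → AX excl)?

States satisfying excl → AX excl: {q0, q1, q2, q4, q5, q6}.
States satisfying AG (excl → AX excl): ∅.
q3 is reachable from q0 and violates excl → AX excl, so AG fails at q0.
q0 ∉ Sat(AG (excl → AX excl)).

Does not hold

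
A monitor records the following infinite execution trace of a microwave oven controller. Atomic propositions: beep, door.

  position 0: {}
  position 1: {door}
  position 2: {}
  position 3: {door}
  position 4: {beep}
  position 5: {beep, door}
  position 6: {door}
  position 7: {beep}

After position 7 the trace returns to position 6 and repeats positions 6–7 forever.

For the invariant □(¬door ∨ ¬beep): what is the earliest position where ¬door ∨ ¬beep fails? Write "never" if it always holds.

Check ¬door ∨ ¬beep at each position in order: 0 ✓, 1 ✓, 2 ✓, 3 ✓, 4 ✓.
At position 5 the labels are {beep, door}, so ¬door ∨ ¬beep is false there. This is the first violation.

5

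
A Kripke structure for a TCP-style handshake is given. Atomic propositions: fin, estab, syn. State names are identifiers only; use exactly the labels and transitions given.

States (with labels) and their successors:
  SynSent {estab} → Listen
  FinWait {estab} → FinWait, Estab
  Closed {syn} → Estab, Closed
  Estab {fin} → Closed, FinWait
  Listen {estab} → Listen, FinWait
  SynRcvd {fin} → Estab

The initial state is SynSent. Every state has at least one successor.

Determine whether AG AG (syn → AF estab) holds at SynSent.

Does not hold

States satisfying AG (syn → AF estab): ∅.
States satisfying AG AG (syn → AF estab): ∅.
Closed is reachable from SynSent and violates AG (syn → AF estab), so AG fails at SynSent.
SynSent ∉ Sat(AG AG (syn → AF estab)).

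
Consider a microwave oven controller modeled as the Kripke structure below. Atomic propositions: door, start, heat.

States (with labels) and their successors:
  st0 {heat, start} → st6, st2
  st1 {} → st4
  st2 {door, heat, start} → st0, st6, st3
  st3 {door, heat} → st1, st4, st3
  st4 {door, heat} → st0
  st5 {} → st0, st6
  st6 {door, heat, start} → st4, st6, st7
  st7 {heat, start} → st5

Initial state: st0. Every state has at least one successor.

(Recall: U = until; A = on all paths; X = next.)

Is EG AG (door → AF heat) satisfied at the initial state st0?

States satisfying AG (door → AF heat): {st0, st1, st2, st3, st4, st5, st6, st7}.
States satisfying EG AG (door → AF heat): {st0, st1, st2, st3, st4, st5, st6, st7}.
st0 ∈ Sat(EG AG (door → AF heat)).

Holds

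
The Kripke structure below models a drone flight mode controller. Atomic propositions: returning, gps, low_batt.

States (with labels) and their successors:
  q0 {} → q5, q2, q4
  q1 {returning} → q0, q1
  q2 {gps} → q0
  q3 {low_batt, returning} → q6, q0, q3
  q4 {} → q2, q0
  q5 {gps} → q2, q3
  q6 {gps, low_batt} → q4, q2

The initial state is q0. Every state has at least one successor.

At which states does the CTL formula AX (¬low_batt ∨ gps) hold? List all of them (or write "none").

States satisfying ¬low_batt ∨ gps: {q0, q1, q2, q4, q5, q6}.
States satisfying AX (¬low_batt ∨ gps): {q0, q1, q2, q4, q6}.

{q0, q1, q2, q4, q6}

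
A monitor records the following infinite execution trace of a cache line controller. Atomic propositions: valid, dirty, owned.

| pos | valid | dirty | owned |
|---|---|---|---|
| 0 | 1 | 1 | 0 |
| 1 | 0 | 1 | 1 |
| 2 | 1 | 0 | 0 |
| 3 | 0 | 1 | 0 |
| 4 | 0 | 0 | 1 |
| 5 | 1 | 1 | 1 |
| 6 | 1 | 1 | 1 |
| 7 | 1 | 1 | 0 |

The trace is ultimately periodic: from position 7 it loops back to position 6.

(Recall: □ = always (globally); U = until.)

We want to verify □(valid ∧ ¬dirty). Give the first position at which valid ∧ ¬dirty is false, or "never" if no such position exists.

0

At position 0 the labels are {dirty, valid}, so valid ∧ ¬dirty is false there. This is the first violation.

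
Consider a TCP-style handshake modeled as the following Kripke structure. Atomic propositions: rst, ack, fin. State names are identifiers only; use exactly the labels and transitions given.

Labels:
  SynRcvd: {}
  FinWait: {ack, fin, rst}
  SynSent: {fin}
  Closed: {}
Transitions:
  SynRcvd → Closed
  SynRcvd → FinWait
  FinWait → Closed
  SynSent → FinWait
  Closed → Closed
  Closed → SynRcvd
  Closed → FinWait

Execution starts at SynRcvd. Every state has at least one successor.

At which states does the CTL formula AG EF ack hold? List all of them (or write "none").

{SynRcvd, FinWait, SynSent, Closed}

States satisfying EF ack: {SynRcvd, FinWait, SynSent, Closed}.
States satisfying AG EF ack: {SynRcvd, FinWait, SynSent, Closed}.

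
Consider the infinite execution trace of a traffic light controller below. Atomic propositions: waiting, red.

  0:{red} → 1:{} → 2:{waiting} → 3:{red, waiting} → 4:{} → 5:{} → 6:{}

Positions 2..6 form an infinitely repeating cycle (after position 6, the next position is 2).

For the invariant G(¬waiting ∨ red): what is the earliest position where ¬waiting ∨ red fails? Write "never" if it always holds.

2

Check ¬waiting ∨ red at each position in order: 0 ✓, 1 ✓.
At position 2 the labels are {waiting}, so ¬waiting ∨ red is false there. This is the first violation.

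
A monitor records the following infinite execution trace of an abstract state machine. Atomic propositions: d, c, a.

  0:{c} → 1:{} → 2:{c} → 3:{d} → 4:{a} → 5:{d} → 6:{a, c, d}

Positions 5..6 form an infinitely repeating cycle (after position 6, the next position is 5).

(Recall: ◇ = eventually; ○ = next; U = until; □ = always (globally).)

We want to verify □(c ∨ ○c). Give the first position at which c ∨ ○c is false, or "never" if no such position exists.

Check c ∨ ○c at each position in order: 0 ✓, 1 ✓, 2 ✓.
At position 3 the labels are {d} and the next position 4 has {a}, so c ∨ ○c is false there. This is the first violation.

3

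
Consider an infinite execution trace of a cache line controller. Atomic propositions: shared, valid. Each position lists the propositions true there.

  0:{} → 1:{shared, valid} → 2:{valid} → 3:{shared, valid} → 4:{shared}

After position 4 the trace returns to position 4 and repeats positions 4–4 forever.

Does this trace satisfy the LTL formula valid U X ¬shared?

Does not hold

Walking from position 0: at position 0, X ¬shared has not yet held and valid fails, so valid U X ¬shared is false.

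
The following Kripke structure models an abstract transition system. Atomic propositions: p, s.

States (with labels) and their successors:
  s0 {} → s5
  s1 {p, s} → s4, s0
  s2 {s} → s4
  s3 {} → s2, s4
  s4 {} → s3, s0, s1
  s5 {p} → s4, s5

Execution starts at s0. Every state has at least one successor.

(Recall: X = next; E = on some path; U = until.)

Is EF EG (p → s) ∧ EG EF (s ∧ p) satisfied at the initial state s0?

States satisfying EG (p → s): {s1, s2, s3, s4}.
States satisfying EF EG (p → s): {s0, s1, s2, s3, s4, s5}.
States satisfying EF (s ∧ p): {s0, s1, s2, s3, s4, s5}.
States satisfying EG EF (s ∧ p): {s0, s1, s2, s3, s4, s5}.
States satisfying EF EG (p → s) ∧ EG EF (s ∧ p): {s0, s1, s2, s3, s4, s5}.
s0 ∈ Sat(EF EG (p → s) ∧ EG EF (s ∧ p)).

Holds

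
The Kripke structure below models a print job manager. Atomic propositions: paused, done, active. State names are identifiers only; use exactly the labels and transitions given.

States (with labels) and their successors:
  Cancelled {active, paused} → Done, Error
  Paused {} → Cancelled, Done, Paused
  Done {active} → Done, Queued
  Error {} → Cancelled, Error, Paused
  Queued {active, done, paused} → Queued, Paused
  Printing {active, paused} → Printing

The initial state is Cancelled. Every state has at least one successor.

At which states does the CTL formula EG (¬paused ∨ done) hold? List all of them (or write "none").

States satisfying ¬paused ∨ done: {Paused, Done, Error, Queued}.
States satisfying EG (¬paused ∨ done): {Paused, Done, Error, Queued}.

{Paused, Done, Error, Queued}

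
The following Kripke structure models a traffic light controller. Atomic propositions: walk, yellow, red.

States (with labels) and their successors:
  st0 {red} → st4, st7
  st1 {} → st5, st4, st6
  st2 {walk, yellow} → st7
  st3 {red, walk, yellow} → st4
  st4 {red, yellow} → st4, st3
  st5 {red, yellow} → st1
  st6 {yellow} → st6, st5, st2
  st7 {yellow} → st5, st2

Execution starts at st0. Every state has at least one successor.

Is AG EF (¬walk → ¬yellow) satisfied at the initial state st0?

States satisfying EF (¬walk → ¬yellow): {st0, st1, st2, st3, st4, st5, st6, st7}.
States satisfying AG EF (¬walk → ¬yellow): {st0, st1, st2, st3, st4, st5, st6, st7}.
Every state reachable from st0 satisfies EF (¬walk → ¬yellow).
st0 ∈ Sat(AG EF (¬walk → ¬yellow)).

Yes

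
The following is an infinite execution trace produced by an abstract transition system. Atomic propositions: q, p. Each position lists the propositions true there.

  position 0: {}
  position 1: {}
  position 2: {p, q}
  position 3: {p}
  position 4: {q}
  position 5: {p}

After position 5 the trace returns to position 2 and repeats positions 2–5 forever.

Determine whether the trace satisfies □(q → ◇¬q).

Holds

q → ◇¬q holds at every position 0..5, and those are all positions ever visited, so □(q → ◇¬q) holds.
Positions where q holds: 2, 4.
Check ◇¬q at each: 2→ok, 4→ok.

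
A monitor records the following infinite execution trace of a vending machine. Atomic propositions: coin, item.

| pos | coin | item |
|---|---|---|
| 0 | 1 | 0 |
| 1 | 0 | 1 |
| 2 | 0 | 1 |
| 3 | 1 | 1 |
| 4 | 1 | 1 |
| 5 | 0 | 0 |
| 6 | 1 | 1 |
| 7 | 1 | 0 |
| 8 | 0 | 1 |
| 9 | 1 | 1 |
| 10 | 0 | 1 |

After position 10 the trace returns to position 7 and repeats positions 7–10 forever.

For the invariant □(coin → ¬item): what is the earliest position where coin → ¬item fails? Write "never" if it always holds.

3

Check coin → ¬item at each position in order: 0 ✓, 1 ✓, 2 ✓.
At position 3 the labels are {coin, item}, so coin → ¬item is false there. This is the first violation.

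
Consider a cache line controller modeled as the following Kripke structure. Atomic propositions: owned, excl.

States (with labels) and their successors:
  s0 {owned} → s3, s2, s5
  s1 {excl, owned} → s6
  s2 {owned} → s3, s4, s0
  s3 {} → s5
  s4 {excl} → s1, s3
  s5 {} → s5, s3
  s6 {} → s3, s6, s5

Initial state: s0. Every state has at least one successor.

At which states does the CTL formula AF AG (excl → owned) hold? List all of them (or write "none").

States satisfying AG (excl → owned): {s1, s3, s5, s6}.
States satisfying AF AG (excl → owned): {s1, s3, s4, s5, s6}.

{s1, s3, s4, s5, s6}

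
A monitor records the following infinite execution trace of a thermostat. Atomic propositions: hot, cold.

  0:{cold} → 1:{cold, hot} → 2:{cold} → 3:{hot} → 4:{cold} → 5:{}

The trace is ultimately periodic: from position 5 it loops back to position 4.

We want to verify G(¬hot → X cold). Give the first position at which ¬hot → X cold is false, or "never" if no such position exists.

Check ¬hot → X cold at each position in order: 0 ✓, 1 ✓.
At position 2 the labels are {cold} and the next position 3 has {hot}, so ¬hot → X cold is false there. This is the first violation.

2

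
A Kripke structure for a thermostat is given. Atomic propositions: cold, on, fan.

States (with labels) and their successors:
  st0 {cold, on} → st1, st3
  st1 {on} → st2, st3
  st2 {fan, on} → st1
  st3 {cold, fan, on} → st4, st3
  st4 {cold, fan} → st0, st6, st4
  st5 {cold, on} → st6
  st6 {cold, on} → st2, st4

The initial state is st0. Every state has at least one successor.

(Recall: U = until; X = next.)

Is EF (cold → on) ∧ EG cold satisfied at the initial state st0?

Satisfied

States satisfying cold → on: {st0, st1, st2, st3, st5, st6}.
States satisfying EF (cold → on): {st0, st1, st2, st3, st4, st5, st6}.
States satisfying cold: {st0, st3, st4, st5, st6}.
States satisfying EG cold: {st0, st3, st4, st5, st6}.
States satisfying EF (cold → on) ∧ EG cold: {st0, st3, st4, st5, st6}.
st0 ∈ Sat(EF (cold → on) ∧ EG cold).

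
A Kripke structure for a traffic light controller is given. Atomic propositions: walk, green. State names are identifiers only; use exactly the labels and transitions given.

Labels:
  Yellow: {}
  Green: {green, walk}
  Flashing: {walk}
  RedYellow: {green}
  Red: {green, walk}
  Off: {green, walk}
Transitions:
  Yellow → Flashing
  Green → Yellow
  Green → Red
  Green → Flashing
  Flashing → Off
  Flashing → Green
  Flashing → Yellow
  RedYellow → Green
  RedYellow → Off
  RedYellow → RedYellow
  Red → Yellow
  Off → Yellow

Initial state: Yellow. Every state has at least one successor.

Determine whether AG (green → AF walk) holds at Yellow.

States satisfying green → AF walk: {Yellow, Green, Flashing, Red, Off}.
States satisfying AG (green → AF walk): {Yellow, Green, Flashing, Red, Off}.
Every state reachable from Yellow satisfies green → AF walk.
Yellow ∈ Sat(AG (green → AF walk)).

Yes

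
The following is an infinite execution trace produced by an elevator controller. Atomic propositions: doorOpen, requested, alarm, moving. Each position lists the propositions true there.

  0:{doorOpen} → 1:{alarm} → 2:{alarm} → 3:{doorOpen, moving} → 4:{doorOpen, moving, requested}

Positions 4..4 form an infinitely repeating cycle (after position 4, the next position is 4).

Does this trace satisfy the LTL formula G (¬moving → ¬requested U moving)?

Holds

¬moving → ¬requested U moving holds at every position 0..4, and those are all positions ever visited, so G (¬moving → ¬requested U moving) holds.
Positions where ¬moving holds: 0, 1, 2.
Check ¬requested U moving at each: 0→ok, 1→ok, 2→ok.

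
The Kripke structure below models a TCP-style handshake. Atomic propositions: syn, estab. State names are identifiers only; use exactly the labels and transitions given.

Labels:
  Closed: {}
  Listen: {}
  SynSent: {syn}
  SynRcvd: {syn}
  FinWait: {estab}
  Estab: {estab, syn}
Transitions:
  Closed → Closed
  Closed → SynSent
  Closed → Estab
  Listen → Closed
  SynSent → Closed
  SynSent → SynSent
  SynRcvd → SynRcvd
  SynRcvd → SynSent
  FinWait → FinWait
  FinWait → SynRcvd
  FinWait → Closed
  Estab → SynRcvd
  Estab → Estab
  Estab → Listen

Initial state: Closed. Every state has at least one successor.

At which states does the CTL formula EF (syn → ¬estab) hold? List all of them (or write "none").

States satisfying syn → ¬estab: {Closed, Listen, SynSent, SynRcvd, FinWait}.
States satisfying EF (syn → ¬estab): {Closed, Listen, SynSent, SynRcvd, FinWait, Estab}.

{Closed, Listen, SynSent, SynRcvd, FinWait, Estab}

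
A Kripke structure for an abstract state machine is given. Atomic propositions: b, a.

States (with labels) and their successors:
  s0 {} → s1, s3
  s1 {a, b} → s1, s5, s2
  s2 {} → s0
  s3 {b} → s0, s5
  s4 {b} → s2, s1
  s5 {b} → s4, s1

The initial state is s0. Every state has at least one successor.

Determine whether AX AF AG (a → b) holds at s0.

States satisfying AF AG (a → b): {s0, s1, s2, s3, s4, s5}.
States satisfying AX AF AG (a → b): {s0, s1, s2, s3, s4, s5}.
s0 ∈ Sat(AX AF AG (a → b)).

Satisfied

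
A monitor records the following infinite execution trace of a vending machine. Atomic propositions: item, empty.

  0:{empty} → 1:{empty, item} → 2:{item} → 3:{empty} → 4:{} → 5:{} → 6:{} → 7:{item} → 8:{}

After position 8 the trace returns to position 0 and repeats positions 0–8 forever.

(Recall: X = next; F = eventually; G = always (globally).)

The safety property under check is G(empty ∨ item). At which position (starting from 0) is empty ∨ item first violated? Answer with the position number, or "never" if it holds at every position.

4

Check empty ∨ item at each position in order: 0 ✓, 1 ✓, 2 ✓, 3 ✓.
At position 4 the labels are {}, so empty ∨ item is false there. This is the first violation.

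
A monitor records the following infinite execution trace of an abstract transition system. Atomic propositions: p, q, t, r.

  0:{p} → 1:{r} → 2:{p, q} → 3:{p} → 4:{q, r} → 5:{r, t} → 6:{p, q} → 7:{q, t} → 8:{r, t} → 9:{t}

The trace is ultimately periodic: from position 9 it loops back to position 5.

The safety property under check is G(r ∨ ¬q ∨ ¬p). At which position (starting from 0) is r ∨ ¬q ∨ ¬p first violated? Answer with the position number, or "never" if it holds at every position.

Check r ∨ ¬q ∨ ¬p at each position in order: 0 ✓, 1 ✓.
At position 2 the labels are {p, q}, so r ∨ ¬q ∨ ¬p is false there. This is the first violation.

2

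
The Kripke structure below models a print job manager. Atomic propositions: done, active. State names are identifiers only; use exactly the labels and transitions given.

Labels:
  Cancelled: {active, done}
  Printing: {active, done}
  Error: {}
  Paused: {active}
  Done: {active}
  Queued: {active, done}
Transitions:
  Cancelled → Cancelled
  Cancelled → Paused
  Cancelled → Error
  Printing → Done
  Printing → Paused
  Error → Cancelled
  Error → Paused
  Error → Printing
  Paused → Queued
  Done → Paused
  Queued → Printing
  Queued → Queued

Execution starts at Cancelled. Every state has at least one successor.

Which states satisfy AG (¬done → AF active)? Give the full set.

States satisfying ¬done → AF active: {Cancelled, Printing, Error, Paused, Done, Queued}.
States satisfying AG (¬done → AF active): {Cancelled, Printing, Error, Paused, Done, Queued}.

{Cancelled, Printing, Error, Paused, Done, Queued}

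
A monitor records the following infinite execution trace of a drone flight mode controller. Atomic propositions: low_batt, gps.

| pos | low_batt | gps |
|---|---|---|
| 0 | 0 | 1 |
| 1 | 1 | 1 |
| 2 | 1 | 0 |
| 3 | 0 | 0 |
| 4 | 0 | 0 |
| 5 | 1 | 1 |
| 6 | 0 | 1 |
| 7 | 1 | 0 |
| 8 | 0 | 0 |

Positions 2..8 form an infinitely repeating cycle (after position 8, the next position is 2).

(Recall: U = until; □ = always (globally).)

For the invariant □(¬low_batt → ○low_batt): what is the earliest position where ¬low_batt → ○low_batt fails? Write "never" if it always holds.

Check ¬low_batt → ○low_batt at each position in order: 0 ✓, 1 ✓, 2 ✓.
At position 3 the labels are {} and the next position 4 has {}, so ¬low_batt → ○low_batt is false there. This is the first violation.

3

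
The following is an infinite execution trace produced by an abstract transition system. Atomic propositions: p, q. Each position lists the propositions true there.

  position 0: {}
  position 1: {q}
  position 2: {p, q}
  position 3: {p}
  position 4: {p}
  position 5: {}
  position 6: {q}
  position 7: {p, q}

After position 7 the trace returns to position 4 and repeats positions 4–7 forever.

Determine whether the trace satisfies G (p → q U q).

p → q U q must hold at every position from 0 onward. It fails at position 3, so G (p → q U q) is false.
Positions where p holds: 2, 3, 4, 7.
Check q U q at each: 2→ok, 3→fails, 4→fails, 7→ok.

Violated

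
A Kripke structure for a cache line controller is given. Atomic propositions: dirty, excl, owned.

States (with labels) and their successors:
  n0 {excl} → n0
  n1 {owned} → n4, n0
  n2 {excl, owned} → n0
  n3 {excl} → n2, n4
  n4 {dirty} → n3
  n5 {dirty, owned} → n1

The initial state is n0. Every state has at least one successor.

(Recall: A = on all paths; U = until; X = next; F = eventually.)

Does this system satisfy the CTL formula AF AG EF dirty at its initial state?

Does not hold

States satisfying AG EF dirty: ∅.
States satisfying AF AG EF dirty: ∅.
There is a path from n0 along which AG EF dirty never holds.
n0 ∉ Sat(AF AG EF dirty).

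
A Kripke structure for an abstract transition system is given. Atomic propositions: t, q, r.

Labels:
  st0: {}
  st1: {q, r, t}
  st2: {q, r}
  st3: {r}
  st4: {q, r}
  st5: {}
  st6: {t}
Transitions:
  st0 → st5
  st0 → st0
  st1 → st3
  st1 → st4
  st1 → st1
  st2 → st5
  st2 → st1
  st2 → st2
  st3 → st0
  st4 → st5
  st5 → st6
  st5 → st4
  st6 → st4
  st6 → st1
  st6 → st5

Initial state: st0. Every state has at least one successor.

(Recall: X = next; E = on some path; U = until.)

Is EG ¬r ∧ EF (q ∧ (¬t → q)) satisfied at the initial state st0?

States satisfying ¬r: {st0, st5, st6}.
States satisfying EG ¬r: {st0, st5, st6}.
States satisfying q ∧ (¬t → q): {st1, st2, st4}.
States satisfying EF (q ∧ (¬t → q)): {st0, st1, st2, st3, st4, st5, st6}.
States satisfying EG ¬r ∧ EF (q ∧ (¬t → q)): {st0, st5, st6}.
st0 ∈ Sat(EG ¬r ∧ EF (q ∧ (¬t → q))).

Holds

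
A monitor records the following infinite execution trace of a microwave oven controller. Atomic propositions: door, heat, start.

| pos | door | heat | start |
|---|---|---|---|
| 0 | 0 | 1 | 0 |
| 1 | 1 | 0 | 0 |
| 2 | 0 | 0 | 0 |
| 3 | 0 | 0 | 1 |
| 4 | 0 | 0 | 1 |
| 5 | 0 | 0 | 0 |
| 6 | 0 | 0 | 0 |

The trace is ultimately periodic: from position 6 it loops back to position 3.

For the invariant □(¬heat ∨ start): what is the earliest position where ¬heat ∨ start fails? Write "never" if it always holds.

0

At position 0 the labels are {heat}, so ¬heat ∨ start is false there. This is the first violation.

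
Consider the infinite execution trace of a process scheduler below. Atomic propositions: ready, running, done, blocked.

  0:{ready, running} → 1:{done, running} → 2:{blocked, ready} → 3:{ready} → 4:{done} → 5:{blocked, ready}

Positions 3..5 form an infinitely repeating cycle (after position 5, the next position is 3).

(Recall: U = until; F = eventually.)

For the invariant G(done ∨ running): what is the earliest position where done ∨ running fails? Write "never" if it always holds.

2

Check done ∨ running at each position in order: 0 ✓, 1 ✓.
At position 2 the labels are {blocked, ready}, so done ∨ running is false there. This is the first violation.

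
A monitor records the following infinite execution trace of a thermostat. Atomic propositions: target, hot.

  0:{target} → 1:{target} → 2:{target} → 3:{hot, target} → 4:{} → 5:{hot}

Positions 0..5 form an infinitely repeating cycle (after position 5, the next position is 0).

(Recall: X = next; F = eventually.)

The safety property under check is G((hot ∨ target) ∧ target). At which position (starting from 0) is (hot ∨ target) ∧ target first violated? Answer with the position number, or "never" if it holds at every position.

4

Check (hot ∨ target) ∧ target at each position in order: 0 ✓, 1 ✓, 2 ✓, 3 ✓.
At position 4 the labels are {}, so (hot ∨ target) ∧ target is false there. This is the first violation.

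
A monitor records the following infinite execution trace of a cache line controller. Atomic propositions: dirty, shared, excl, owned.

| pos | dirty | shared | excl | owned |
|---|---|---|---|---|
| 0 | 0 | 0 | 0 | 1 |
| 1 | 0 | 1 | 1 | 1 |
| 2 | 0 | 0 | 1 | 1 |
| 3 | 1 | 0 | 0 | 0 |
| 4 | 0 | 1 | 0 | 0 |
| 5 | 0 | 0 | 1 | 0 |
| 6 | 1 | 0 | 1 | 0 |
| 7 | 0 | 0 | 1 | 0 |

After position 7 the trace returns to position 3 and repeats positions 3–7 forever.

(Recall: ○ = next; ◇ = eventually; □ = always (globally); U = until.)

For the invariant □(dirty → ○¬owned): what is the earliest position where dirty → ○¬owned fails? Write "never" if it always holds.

never

dirty → ○¬owned holds at every position 0..7, and those are all the positions the trace ever visits, so the invariant □(dirty → ○¬owned) is never violated.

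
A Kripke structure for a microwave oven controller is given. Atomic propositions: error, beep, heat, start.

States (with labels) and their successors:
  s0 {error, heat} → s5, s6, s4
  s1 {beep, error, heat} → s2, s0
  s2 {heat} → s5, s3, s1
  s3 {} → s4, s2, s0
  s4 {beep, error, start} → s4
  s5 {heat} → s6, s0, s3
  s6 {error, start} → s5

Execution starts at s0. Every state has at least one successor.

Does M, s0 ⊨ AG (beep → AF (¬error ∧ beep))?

States satisfying beep → AF (¬error ∧ beep): {s0, s2, s3, s5, s6}.
States satisfying AG (beep → AF (¬error ∧ beep)): ∅.
s1 is reachable from s0 and violates beep → AF (¬error ∧ beep), so AG fails at s0.
s0 ∉ Sat(AG (beep → AF (¬error ∧ beep))).

No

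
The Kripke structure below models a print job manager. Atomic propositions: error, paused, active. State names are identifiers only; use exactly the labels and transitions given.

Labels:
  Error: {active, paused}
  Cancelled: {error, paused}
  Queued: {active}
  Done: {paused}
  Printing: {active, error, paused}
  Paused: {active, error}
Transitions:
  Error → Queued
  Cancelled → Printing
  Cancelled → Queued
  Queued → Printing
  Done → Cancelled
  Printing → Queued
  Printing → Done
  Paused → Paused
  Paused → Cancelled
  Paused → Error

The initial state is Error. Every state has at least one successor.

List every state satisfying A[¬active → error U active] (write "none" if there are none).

{Error, Cancelled, Queued, Printing, Paused}

States satisfying ¬active → error: {Error, Cancelled, Queued, Printing, Paused}.
States satisfying active: {Error, Queued, Printing, Paused}.
States satisfying A[¬active → error U active]: {Error, Cancelled, Queued, Printing, Paused}.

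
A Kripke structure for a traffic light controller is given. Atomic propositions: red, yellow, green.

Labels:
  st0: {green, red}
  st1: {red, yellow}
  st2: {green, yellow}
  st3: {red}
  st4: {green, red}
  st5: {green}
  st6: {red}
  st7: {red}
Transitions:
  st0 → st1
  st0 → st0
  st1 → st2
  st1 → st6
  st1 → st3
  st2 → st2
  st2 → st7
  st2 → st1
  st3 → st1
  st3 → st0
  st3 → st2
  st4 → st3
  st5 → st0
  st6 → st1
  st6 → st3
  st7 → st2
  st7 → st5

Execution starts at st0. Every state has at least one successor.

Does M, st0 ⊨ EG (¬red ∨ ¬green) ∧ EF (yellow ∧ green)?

States satisfying ¬red ∨ ¬green: {st1, st2, st3, st5, st6, st7}.
States satisfying EG (¬red ∨ ¬green): {st1, st2, st3, st6, st7}.
States satisfying yellow ∧ green: {st2}.
States satisfying EF (yellow ∧ green): {st0, st1, st2, st3, st4, st5, st6, st7}.
States satisfying EG (¬red ∨ ¬green) ∧ EF (yellow ∧ green): {st1, st2, st3, st6, st7}.
st0 ∉ Sat(EG (¬red ∨ ¬green) ∧ EF (yellow ∧ green)).

Violated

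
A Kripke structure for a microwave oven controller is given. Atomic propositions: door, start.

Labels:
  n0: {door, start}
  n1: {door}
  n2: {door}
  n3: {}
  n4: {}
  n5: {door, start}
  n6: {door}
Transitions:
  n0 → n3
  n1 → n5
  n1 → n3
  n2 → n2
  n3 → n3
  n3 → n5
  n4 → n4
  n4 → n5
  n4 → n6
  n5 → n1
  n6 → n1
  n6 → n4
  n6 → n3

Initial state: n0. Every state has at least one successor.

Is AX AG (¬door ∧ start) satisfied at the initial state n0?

Does not hold

States satisfying AG (¬door ∧ start): ∅.
States satisfying AX AG (¬door ∧ start): ∅.
n0 ∉ Sat(AX AG (¬door ∧ start)).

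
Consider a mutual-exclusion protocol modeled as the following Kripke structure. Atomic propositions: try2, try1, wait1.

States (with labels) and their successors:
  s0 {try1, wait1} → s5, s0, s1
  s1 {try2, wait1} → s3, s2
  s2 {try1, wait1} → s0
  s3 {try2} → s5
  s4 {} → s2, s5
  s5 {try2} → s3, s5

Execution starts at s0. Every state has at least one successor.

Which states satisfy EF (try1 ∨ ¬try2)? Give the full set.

States satisfying try1 ∨ ¬try2: {s0, s2, s4}.
States satisfying EF (try1 ∨ ¬try2): {s0, s1, s2, s4}.

{s0, s1, s2, s4}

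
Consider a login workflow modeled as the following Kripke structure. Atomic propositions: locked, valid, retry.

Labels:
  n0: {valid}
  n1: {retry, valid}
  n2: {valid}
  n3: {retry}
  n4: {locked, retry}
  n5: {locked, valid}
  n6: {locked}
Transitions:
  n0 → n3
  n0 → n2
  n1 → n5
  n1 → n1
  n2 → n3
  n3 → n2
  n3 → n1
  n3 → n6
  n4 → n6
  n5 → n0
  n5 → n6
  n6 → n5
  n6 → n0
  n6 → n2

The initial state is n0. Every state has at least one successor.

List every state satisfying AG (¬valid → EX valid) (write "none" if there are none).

{n0, n1, n2, n3, n5, n6}

States satisfying ¬valid → EX valid: {n0, n1, n2, n3, n5, n6}.
States satisfying AG (¬valid → EX valid): {n0, n1, n2, n3, n5, n6}.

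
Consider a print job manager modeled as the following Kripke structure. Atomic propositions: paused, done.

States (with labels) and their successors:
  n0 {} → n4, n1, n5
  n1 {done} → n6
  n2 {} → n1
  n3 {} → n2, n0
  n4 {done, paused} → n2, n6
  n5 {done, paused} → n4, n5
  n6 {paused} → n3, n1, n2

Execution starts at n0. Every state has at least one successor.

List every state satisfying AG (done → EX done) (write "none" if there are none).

States satisfying done → EX done: {n0, n2, n3, n5, n6}.
States satisfying AG (done → EX done): ∅.

none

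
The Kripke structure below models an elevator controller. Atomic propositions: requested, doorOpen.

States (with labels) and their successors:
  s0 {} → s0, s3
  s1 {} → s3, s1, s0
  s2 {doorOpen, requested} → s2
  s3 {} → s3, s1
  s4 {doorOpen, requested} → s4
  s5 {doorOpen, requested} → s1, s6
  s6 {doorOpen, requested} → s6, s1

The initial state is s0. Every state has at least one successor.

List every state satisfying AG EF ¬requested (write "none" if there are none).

{s0, s1, s3, s5, s6}

States satisfying EF ¬requested: {s0, s1, s3, s5, s6}.
States satisfying AG EF ¬requested: {s0, s1, s3, s5, s6}.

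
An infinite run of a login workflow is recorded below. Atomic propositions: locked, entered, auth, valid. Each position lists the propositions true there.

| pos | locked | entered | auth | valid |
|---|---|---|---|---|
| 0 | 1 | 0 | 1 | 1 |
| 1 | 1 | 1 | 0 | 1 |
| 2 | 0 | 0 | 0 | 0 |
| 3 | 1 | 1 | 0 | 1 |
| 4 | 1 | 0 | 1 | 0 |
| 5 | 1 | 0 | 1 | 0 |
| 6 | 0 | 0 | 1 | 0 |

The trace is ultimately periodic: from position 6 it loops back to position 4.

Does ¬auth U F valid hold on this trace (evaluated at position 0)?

Satisfied

Walking from position 0: F valid first holds at position 0, and ¬auth holds at every earlier position along the way, so ¬auth U F valid holds.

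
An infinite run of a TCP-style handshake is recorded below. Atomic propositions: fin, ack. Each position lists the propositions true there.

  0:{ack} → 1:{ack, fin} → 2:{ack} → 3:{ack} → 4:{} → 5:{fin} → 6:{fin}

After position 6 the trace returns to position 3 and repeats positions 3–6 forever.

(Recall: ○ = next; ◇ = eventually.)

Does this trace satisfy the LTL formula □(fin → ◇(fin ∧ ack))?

fin → ◇(fin ∧ ack) must hold at every position from 0 onward. It fails at position 5, so □(fin → ◇(fin ∧ ack)) is false.
Positions where fin holds: 1, 5, 6.
Check ◇(fin ∧ ack) at each: 1→ok, 5→fails, 6→fails.

Does not hold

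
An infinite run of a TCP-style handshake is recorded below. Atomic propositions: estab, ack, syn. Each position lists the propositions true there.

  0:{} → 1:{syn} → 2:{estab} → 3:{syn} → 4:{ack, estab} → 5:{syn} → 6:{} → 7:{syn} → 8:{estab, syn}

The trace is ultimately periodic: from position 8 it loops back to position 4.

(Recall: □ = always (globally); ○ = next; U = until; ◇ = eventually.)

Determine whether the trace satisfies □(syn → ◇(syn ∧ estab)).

Satisfied

syn → ◇(syn ∧ estab) holds at every position 0..8, and those are all positions ever visited, so □(syn → ◇(syn ∧ estab)) holds.
Positions where syn holds: 1, 3, 5, 7, 8.
Check ◇(syn ∧ estab) at each: 1→ok, 3→ok, 5→ok, 7→ok, 8→ok.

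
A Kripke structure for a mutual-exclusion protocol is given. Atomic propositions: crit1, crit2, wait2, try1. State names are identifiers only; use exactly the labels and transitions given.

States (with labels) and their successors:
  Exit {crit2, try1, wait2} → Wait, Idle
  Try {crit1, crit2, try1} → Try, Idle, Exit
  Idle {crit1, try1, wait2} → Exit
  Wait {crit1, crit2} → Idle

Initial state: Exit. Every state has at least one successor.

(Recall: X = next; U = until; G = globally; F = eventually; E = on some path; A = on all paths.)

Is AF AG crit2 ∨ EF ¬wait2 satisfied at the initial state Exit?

Yes

States satisfying AG crit2: ∅.
States satisfying AF AG crit2: ∅.
States satisfying ¬wait2: {Try, Wait}.
States satisfying EF ¬wait2: {Exit, Try, Idle, Wait}.
States satisfying AF AG crit2 ∨ EF ¬wait2: {Exit, Try, Idle, Wait}.
Exit ∈ Sat(AF AG crit2 ∨ EF ¬wait2).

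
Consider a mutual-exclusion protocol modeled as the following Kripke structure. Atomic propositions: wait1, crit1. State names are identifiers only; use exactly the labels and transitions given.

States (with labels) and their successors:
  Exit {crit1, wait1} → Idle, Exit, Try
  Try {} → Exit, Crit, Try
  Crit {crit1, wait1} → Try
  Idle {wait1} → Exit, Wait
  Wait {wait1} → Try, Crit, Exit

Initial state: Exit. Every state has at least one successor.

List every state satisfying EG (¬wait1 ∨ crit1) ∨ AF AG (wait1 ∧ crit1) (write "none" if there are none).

States satisfying ¬wait1 ∨ crit1: {Exit, Try, Crit}.
States satisfying EG (¬wait1 ∨ crit1): {Exit, Try, Crit}.
States satisfying AG (wait1 ∧ crit1): ∅.
States satisfying AF AG (wait1 ∧ crit1): ∅.
States satisfying EG (¬wait1 ∨ crit1) ∨ AF AG (wait1 ∧ crit1): {Exit, Try, Crit}.

{Exit, Try, Crit}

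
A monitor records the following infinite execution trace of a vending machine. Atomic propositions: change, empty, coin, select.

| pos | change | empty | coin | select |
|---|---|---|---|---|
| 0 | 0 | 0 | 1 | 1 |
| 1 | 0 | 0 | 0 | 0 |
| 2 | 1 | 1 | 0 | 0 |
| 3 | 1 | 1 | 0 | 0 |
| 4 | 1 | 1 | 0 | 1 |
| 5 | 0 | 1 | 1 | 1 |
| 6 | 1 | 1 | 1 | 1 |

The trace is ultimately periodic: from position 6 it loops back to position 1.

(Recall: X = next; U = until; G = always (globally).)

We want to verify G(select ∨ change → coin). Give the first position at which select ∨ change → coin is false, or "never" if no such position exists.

Check select ∨ change → coin at each position in order: 0 ✓, 1 ✓.
At position 2 the labels are {change, empty}, so select ∨ change → coin is false there. This is the first violation.

2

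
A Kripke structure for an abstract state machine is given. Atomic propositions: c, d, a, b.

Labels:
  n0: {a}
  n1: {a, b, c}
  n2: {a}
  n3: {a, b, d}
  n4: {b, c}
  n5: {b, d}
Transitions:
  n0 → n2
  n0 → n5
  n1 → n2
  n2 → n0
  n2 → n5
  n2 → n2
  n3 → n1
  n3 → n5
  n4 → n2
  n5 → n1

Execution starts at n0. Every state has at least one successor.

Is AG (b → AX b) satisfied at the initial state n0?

Does not hold

States satisfying b → AX b: {n0, n2, n3, n5}.
States satisfying AG (b → AX b): ∅.
n1 is reachable from n0 and violates b → AX b, so AG fails at n0.
n0 ∉ Sat(AG (b → AX b)).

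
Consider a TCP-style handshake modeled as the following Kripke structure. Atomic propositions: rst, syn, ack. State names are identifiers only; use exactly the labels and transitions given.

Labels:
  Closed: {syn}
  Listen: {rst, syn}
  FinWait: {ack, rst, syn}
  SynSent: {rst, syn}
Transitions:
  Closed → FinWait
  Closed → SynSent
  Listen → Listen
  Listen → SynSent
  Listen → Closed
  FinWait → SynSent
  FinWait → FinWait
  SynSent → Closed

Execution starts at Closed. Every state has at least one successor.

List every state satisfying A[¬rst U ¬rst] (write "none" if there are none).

{Closed}

States satisfying ¬rst: {Closed}.
States satisfying A[¬rst U ¬rst]: {Closed}.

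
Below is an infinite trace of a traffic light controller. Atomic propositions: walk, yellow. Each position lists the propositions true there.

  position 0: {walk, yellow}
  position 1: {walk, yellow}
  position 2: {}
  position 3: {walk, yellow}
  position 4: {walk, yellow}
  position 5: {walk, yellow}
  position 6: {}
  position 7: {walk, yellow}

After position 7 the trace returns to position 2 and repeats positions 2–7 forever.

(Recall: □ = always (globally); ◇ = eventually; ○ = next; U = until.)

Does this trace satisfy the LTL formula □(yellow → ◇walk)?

yellow → ◇walk holds at every position 0..7, and those are all positions ever visited, so □(yellow → ◇walk) holds.
Positions where yellow holds: 0, 1, 3, 4, 5, 7.
Check ◇walk at each: 0→ok, 1→ok, 3→ok, 4→ok, 5→ok, 7→ok.

Yes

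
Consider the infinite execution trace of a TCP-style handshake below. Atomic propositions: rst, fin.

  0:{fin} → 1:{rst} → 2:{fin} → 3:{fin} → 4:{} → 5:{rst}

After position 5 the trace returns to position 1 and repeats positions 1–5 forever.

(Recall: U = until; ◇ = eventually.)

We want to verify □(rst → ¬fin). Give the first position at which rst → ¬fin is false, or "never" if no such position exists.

rst → ¬fin holds at every position 0..5, and those are all the positions the trace ever visits, so the invariant □(rst → ¬fin) is never violated.

never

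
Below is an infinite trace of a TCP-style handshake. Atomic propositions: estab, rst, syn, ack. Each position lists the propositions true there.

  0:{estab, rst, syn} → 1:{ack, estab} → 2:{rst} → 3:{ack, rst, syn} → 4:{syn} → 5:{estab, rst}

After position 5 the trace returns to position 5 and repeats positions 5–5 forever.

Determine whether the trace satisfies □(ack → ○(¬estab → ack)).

Violated

ack → ○(¬estab → ack) must hold at every position from 0 onward. It fails at position 1, so □(ack → ○(¬estab → ack)) is false.
Positions where ack holds: 1, 3.
Check ○(¬estab → ack) at each: 1→fails, 3→fails.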